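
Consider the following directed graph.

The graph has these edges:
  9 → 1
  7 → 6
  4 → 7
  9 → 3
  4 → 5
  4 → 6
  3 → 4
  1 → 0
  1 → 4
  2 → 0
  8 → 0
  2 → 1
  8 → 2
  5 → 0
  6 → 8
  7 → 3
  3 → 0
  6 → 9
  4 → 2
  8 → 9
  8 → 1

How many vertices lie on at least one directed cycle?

8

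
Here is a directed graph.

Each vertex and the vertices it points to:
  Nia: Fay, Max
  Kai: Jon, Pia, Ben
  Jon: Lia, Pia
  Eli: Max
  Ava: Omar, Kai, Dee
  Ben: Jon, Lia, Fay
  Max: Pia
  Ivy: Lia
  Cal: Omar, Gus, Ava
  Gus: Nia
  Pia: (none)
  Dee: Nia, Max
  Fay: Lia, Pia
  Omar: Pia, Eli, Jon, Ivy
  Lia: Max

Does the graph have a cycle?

No

DFS with white/gray/black marking, starting from Jon:
Jon gray
  Lia gray
    Max gray
      Pia gray
      Pia black
    Max black
  Lia black
  Jon→Pia: Pia black — skip
Jon black
Nia gray
  Fay gray
    Fay→Lia: Lia black — skip
    Fay→Pia: Pia black — skip
  Fay black
  Nia→Max: Max black — skip
Nia black
Kai gray
  Kai→Jon: Jon black — skip
  Kai→Pia: Pia black — skip
  Ben gray
    Ben→Jon: Jon black — skip
    Ben→Lia: Lia black — skip
    Ben→Fay: Fay black — skip
  Ben black
Kai black
Eli gray
  Eli→Max: Max black — skip
Eli black
Ava gray
  Omar gray
    Omar→Pia: Pia black — skip
    Omar→Eli: Eli black — skip
    Omar→Jon: Jon black — skip
    Ivy gray
      Ivy→Lia: Lia black — skip
    Ivy black
  Omar black
  Ava→Kai: Kai black — skip
  Dee gray
    Dee→Nia: Nia black — skip
    Dee→Max: Max black — skip
  Dee black
Ava black
Cal gray
  Cal→Omar: Omar black — skip
  Gus gray
    Gus→Nia: Nia black — skip
  Gus black
  Cal→Ava: Ava black — skip
Cal black
Every edge goes to a white or black vertex — no back edge, so the graph is acyclic.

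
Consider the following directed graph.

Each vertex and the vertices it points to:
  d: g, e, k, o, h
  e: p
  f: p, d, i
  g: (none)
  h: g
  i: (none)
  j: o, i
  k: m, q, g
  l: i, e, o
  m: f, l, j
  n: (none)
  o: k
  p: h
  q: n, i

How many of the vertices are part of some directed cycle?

A vertex is on a directed cycle iff it belongs to a strongly connected component of size ≥ 2 (or has a self-loop).
The vertices on cycles are {d, f, j, k, l, m, o} — 7 in total.

7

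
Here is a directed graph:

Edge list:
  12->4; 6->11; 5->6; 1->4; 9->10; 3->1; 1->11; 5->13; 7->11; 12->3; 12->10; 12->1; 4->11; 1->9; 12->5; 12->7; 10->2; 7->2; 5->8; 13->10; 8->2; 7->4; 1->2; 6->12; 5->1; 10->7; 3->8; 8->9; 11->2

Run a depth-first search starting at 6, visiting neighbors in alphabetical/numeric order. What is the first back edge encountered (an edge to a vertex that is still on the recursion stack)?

5→6

DFS from 6 (visiting neighbors in alphabetical/numeric order); mark gray on enter, black on exit:
6 gray
  11 gray
    2 gray
    2 black
  11 black
  12 gray
    1 gray
      1→2: 2 black — skip
      4 gray
        4→11: 11 black — skip
      4 black
      9 gray
        10 gray
          10→2: 2 black — skip
          7 gray
            7→2: 2 black — skip
            7→4: 4 black — skip
            7→11: 11 black — skip
          7 black
        10 black
      9 black
      1→11: 11 black — skip
    1 black
    3 gray
      3→1: 1 black — skip
      8 gray
        8→2: 2 black — skip
        8→9: 9 black — skip
      8 black
    3 black
    12→4: 4 black — skip
    5 gray
      5→1: 1 black — skip
      5→6: 6 is gray → back edge
First back edge: 5 → 6.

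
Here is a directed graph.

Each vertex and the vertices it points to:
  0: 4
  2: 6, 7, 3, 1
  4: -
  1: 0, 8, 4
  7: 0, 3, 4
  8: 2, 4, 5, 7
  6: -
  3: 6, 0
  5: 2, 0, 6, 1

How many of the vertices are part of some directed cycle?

4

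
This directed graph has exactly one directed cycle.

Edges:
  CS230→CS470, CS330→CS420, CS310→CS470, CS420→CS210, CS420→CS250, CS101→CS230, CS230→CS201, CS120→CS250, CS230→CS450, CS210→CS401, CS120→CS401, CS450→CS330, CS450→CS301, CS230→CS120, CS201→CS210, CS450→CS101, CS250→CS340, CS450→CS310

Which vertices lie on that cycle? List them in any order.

CS101, CS230, CS450

DFS with gray/black marking from CS230:
CS230 gray
  CS120 gray
    CS250 gray
      CS340 gray
      CS340 black
    CS250 black
    CS401 gray
    CS401 black
  CS120 black
  CS470 gray
  CS470 black
  CS201 gray
    CS210 gray
      CS210→CS401: CS401 black — skip
    CS210 black
  CS201 black
  CS450 gray
    CS330 gray
      CS420 gray
        CS420→CS210: CS210 black — skip
        CS420→CS250: CS250 black — skip
      CS420 black
    CS330 black
    CS101 gray
      CS101→CS230: CS230 is gray → back edge
Back edge closes the cycle CS230 → CS450 → CS101 → CS230; its vertices are {CS101, CS230, CS450}.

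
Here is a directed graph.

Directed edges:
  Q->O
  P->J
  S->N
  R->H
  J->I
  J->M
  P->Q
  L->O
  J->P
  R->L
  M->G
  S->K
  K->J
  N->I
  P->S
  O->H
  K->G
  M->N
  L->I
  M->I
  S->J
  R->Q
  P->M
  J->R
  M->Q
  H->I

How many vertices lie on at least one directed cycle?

4

A vertex is on a directed cycle iff it belongs to a strongly connected component of size ≥ 2 (or has a self-loop).
The vertices on cycles are {J, K, P, S} — 4 in total.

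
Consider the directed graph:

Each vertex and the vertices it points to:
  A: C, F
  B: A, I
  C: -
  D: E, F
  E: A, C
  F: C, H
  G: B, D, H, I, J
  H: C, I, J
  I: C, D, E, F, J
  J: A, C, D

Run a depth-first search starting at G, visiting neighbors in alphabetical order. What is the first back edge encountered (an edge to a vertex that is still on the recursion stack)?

DFS from G (visiting neighbors in alphabetical order); mark gray on enter, black on exit:
G gray
  B gray
    A gray
      C gray
      C black
      F gray
        F→C: C black — skip
        H gray
          H→C: C black — skip
          I gray
            I→C: C black — skip
            D gray
              E gray
                E→A: A is gray → back edge
First back edge: E → A.

E→A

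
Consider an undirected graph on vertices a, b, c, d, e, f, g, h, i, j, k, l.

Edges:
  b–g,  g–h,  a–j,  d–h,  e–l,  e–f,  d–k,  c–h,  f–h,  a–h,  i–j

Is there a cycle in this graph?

No

DFS, tracking each vertex's parent; an edge to a visited non-parent vertex closes a cycle.
Start from a:
visit a (parent –)
  visit j (parent a)
    visit i (parent j)
      i–j: parent, skip
    j–a: parent, skip
  visit h (parent a)
    visit d (parent h)
      d–h: parent, skip
      visit k (parent d)
        k–d: parent, skip
    visit c (parent h)
      c–h: parent, skip
    h–a: parent, skip
    visit g (parent h)
      visit b (parent g)
        b–g: parent, skip
      g–h: parent, skip
    visit f (parent h)
      visit e (parent f)
        visit l (parent e)
          l–e: parent, skip
        e–f: parent, skip
      f–h: parent, skip
No non-parent visited neighbor found — the graph is a forest.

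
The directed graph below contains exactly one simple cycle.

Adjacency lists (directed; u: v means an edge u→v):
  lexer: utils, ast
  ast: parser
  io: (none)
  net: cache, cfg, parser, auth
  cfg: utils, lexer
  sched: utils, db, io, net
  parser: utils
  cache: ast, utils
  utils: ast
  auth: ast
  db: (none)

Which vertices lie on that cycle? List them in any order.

DFS with gray/black marking from parser:
parser gray
  utils gray
    ast gray
      ast→parser: parser is gray → back edge
Back edge closes the cycle parser → utils → ast → parser; its vertices are {ast, utils, parser}.

ast, utils, parser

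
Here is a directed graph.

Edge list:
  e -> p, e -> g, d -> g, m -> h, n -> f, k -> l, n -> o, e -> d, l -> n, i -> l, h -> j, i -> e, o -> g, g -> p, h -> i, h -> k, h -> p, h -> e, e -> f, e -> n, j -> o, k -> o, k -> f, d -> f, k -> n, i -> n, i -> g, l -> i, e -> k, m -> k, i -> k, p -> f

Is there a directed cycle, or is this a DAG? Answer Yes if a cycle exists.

DFS with white/gray/black marking, starting from d:
d gray
  f gray
  f black
  g gray
    p gray
      p→f: f black — skip
    p black
  g black
d black
o gray
  o→g: g black — skip
o black
l gray
  i gray
    e gray
      e→g: g black — skip
      e→p: p black — skip
      e→d: d black — skip
      n gray
        n→f: f black — skip
        n→o: o black — skip
      n black
      e→f: f black — skip
      k gray
        k→n: n black — skip
        k→l: l is gray → back edge
Back edge found, so a cycle exists: l → i → e → k → l.

Yes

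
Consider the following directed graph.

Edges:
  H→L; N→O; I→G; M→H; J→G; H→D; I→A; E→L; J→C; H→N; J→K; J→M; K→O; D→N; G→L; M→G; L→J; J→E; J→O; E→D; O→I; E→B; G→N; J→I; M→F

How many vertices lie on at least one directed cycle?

A vertex is on a directed cycle iff it belongs to a strongly connected component of size ≥ 2 (or has a self-loop).
The vertices on cycles are {D, E, G, H, I, J, K, L, M, N, O} — 11 in total.

11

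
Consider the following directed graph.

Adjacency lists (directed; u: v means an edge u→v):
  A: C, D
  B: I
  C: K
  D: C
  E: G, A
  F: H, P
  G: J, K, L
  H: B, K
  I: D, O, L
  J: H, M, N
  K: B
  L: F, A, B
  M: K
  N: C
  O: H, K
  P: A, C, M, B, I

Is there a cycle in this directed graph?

Yes

DFS with white/gray/black marking, starting from N:
N gray
  C gray
    K gray
      B gray
        I gray
          D gray
            D→C: C is gray → back edge
Back edge found, so a cycle exists: C → K → B → I → D → C.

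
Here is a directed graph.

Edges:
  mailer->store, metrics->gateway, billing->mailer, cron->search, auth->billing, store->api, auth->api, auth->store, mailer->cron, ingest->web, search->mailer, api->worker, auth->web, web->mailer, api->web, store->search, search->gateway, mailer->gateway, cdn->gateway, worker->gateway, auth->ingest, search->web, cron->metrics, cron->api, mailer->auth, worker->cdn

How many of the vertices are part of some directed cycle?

9

A vertex is on a directed cycle iff it belongs to a strongly connected component of size ≥ 2 (or has a self-loop).
The vertices on cycles are {api, web, auth, cron, store, ingest, mailer, search, billing} — 9 in total.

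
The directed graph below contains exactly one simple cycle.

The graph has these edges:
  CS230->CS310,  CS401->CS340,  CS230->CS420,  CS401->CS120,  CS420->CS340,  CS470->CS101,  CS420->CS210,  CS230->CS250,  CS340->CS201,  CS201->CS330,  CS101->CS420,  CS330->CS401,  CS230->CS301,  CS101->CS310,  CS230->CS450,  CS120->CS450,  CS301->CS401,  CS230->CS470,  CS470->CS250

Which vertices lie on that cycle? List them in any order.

CS201, CS330, CS340, CS401

DFS with gray/black marking from CS401:
CS401 gray
  CS120 gray
    CS450 gray
    CS450 black
  CS120 black
  CS340 gray
    CS201 gray
      CS330 gray
        CS330→CS401: CS401 is gray → back edge
Back edge closes the cycle CS401 → CS340 → CS201 → CS330 → CS401; its vertices are {CS201, CS330, CS340, CS401}.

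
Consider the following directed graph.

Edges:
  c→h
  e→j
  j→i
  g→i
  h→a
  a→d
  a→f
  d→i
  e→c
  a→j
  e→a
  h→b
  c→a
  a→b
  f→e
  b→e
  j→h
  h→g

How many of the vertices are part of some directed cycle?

7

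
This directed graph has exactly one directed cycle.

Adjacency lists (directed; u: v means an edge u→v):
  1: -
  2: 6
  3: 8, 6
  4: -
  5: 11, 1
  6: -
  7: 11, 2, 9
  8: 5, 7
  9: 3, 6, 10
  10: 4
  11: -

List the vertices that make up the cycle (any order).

3, 7, 8, 9

DFS with gray/black marking from 8:
8 gray
  5 gray
    11 gray
    11 black
    1 gray
    1 black
  5 black
  7 gray
    7→11: 11 black — skip
    2 gray
      6 gray
      6 black
    2 black
    9 gray
      3 gray
        3→8: 8 is gray → back edge
Back edge closes the cycle 8 → 7 → 9 → 3 → 8; its vertices are {3, 7, 8, 9}.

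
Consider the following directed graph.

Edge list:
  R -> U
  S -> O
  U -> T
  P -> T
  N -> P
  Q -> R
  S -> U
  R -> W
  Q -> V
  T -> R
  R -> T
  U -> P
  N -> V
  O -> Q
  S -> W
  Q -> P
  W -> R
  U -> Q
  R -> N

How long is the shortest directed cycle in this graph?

2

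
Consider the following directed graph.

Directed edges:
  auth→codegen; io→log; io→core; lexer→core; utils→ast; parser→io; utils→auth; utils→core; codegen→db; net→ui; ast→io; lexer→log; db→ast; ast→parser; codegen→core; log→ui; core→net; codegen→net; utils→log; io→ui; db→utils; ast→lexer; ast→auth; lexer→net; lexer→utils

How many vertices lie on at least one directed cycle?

6

A vertex is on a directed cycle iff it belongs to a strongly connected component of size ≥ 2 (or has a self-loop).
The vertices on cycles are {db, ast, auth, lexer, utils, codegen} — 6 in total.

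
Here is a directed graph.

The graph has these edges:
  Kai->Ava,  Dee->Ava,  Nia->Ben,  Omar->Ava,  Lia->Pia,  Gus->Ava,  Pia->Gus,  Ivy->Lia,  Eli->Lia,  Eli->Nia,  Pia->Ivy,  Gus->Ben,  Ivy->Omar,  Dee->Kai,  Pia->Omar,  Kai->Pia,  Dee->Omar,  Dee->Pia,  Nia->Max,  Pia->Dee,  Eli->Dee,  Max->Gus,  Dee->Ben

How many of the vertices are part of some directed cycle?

A vertex is on a directed cycle iff it belongs to a strongly connected component of size ≥ 2 (or has a self-loop).
The vertices on cycles are {Dee, Ivy, Kai, Lia, Pia} — 5 in total.

5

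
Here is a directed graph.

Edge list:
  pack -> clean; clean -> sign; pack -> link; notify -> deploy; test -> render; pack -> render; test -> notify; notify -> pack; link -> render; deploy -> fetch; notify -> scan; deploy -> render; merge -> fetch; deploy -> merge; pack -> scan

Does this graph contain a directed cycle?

DFS with white/gray/black marking, starting from test:
test gray
  render gray
  render black
  notify gray
    scan gray
    scan black
    deploy gray
      fetch gray
      fetch black
      merge gray
        merge→fetch: fetch black — skip
      merge black
      deploy→render: render black — skip
    deploy black
    pack gray
      pack→scan: scan black — skip
      clean gray
        sign gray
        sign black
      clean black
      link gray
        link→render: render black — skip
      link black
      pack→render: render black — skip
    pack black
  notify black
test black
Every edge goes to a white or black vertex — no back edge, so the graph is acyclic.

No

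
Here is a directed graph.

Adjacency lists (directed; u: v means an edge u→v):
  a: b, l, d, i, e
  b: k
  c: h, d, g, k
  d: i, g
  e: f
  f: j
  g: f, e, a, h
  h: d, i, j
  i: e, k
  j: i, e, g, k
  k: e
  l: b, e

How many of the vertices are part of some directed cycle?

11

A vertex is on a directed cycle iff it belongs to a strongly connected component of size ≥ 2 (or has a self-loop).
The vertices on cycles are {a, b, d, e, f, g, h, i, j, k, l} — 11 in total.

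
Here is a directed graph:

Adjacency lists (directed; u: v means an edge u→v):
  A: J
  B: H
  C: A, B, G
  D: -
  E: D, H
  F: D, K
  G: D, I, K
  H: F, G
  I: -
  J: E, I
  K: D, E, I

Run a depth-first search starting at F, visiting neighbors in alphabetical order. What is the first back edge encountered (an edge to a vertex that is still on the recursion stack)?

H->F

DFS from F (visiting neighbors in alphabetical order); mark gray on enter, black on exit:
F gray
  D gray
  D black
  K gray
    K→D: D black — skip
    E gray
      E→D: D black — skip
      H gray
        H→F: F is gray → back edge
First back edge: H → F.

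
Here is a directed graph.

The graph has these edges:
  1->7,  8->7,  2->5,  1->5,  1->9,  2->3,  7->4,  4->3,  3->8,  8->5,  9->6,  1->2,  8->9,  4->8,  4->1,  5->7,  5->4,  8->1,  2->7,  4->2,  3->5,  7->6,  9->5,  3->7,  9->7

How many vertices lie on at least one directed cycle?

A vertex is on a directed cycle iff it belongs to a strongly connected component of size ≥ 2 (or has a self-loop).
The vertices on cycles are {1, 2, 3, 4, 5, 7, 8, 9} — 8 in total.

8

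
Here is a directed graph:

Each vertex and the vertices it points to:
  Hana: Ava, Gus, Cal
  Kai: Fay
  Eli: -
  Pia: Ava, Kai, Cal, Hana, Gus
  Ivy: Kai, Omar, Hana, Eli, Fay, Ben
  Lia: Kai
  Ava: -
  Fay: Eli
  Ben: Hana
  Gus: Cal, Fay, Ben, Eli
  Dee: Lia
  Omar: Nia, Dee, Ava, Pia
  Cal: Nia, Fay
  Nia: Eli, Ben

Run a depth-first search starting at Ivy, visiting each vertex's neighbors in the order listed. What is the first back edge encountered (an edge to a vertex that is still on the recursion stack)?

Cal->Nia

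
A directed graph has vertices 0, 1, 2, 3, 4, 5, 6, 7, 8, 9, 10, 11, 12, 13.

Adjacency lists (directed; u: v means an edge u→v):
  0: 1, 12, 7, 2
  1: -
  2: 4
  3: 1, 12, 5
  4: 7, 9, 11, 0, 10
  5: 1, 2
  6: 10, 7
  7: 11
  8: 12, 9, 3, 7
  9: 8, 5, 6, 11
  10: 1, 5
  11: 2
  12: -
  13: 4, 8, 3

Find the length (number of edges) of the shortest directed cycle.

For each vertex v, BFS finds the shortest path from v back to v.
The shortest such closed walk is 8 → 9 → 8, length 2.

2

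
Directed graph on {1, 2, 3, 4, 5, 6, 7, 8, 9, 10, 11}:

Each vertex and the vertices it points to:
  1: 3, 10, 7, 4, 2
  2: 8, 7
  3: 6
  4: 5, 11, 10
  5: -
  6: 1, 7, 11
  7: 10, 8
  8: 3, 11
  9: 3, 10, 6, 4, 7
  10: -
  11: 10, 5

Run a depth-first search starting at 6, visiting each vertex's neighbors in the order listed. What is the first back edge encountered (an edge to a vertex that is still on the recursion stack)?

3→6

DFS from 6 (visiting each vertex's neighbors in the order listed); mark gray on enter, black on exit:
6 gray
  1 gray
    3 gray
      3→6: 6 is gray → back edge
First back edge: 3 → 6.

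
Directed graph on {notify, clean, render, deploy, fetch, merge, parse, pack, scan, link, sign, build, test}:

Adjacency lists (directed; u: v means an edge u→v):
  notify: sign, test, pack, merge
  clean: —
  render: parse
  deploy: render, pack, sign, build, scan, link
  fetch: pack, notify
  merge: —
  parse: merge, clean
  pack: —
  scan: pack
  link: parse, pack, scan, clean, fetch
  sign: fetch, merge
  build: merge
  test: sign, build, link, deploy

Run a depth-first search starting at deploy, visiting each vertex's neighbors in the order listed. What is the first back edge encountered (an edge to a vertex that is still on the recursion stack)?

DFS from deploy (visiting each vertex's neighbors in the order listed); mark gray on enter, black on exit:
deploy gray
  render gray
    parse gray
      merge gray
      merge black
      clean gray
      clean black
    parse black
  render black
  pack gray
  pack black
  sign gray
    fetch gray
      fetch→pack: pack black — skip
      notify gray
        notify→sign: sign is gray → back edge
First back edge: notify → sign.

notify->sign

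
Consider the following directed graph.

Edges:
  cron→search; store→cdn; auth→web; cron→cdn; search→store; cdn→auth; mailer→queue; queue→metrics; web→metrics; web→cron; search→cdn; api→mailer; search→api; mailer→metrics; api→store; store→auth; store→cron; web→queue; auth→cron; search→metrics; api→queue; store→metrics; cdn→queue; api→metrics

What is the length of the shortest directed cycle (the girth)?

3

For each vertex v, BFS finds the shortest path from v back to v.
The shortest such closed walk is search → store → cron → search, length 3.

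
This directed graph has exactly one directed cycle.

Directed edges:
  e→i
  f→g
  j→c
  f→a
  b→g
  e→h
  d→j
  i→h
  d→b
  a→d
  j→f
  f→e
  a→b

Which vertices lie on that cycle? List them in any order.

a, d, f, j

DFS with gray/black marking from j:
j gray
  f gray
    a gray
      b gray
        g gray
        g black
      b black
      d gray
        d→b: b black — skip
        d→j: j is gray → back edge
Back edge closes the cycle j → f → a → d → j; its vertices are {a, d, f, j}.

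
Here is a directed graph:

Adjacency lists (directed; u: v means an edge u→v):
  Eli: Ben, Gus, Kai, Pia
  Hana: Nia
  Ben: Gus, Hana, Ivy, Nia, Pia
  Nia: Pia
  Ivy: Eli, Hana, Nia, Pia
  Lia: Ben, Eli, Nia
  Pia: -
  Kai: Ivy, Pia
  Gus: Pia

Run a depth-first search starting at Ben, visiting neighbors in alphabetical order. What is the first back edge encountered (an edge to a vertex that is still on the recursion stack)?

DFS from Ben (visiting neighbors in alphabetical order); mark gray on enter, black on exit:
Ben gray
  Gus gray
    Pia gray
    Pia black
  Gus black
  Hana gray
    Nia gray
      Nia→Pia: Pia black — skip
    Nia black
  Hana black
  Ivy gray
    Eli gray
      Eli→Ben: Ben is gray → back edge
First back edge: Eli → Ben.

Eli->Ben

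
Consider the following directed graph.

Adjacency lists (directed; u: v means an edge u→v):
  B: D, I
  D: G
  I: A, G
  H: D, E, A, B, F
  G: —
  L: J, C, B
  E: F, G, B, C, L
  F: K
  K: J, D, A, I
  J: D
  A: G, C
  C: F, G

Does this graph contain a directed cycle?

Yes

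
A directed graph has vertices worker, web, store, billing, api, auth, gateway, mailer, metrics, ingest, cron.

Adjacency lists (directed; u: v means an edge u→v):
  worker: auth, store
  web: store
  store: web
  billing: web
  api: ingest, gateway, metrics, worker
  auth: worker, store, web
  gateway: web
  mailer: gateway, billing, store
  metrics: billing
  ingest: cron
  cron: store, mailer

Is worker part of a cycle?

worker is on a cycle iff worker can reach itself via ≥1 edge.
worker → auth → worker — yes.

Yes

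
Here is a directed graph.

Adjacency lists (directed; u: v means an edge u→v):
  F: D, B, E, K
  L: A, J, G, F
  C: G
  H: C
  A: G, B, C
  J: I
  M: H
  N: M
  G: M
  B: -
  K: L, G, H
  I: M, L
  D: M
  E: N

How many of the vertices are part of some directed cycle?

9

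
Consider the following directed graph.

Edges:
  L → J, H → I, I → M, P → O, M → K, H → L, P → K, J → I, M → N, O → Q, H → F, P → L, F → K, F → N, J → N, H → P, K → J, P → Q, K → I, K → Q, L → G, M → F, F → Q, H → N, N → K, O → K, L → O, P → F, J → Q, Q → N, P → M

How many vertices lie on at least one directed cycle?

7

A vertex is on a directed cycle iff it belongs to a strongly connected component of size ≥ 2 (or has a self-loop).
The vertices on cycles are {F, I, J, K, M, N, Q} — 7 in total.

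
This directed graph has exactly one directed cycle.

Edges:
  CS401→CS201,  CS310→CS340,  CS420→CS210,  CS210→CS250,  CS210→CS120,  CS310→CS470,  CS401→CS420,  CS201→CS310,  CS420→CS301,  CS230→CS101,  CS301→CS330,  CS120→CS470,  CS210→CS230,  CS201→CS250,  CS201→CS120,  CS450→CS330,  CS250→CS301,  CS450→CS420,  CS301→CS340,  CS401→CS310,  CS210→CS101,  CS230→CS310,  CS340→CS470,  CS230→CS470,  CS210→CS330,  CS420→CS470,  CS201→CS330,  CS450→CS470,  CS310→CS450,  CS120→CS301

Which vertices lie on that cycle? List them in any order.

CS210, CS230, CS310, CS420, CS450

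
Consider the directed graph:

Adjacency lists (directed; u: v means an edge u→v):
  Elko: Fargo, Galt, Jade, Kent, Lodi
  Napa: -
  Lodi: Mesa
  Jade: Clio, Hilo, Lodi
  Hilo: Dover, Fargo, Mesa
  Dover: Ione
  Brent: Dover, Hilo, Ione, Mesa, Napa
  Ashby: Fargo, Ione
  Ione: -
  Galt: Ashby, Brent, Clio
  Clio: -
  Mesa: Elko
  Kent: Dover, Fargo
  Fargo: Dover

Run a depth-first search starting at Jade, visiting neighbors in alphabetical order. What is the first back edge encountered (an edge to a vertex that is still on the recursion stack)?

Brent→Hilo

DFS from Jade (visiting neighbors in alphabetical order); mark gray on enter, black on exit:
Jade gray
  Clio gray
  Clio black
  Hilo gray
    Dover gray
      Ione gray
      Ione black
    Dover black
    Fargo gray
      Fargo→Dover: Dover black — skip
    Fargo black
    Mesa gray
      Elko gray
        Elko→Fargo: Fargo black — skip
        Galt gray
          Ashby gray
            Ashby→Fargo: Fargo black — skip
            Ashby→Ione: Ione black — skip
          Ashby black
          Brent gray
            Brent→Dover: Dover black — skip
            Brent→Hilo: Hilo is gray → back edge
First back edge: Brent → Hilo.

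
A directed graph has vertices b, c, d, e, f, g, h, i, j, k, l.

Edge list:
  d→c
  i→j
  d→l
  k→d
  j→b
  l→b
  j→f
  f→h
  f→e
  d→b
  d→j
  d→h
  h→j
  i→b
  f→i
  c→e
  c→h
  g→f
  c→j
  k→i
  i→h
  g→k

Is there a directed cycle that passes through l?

No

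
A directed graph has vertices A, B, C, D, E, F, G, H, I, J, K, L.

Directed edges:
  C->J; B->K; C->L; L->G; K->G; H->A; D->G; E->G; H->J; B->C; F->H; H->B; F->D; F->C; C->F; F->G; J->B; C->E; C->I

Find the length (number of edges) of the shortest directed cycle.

2

For each vertex v, BFS finds the shortest path from v back to v.
The shortest such closed walk is C → F → C, length 2.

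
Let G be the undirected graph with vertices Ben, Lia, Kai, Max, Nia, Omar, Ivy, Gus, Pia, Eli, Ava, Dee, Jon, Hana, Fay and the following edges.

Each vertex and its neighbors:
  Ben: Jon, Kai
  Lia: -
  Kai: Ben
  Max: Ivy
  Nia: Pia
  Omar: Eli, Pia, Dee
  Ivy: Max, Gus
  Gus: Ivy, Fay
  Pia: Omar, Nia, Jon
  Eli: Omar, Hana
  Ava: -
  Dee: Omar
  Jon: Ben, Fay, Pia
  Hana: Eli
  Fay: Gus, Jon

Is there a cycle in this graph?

DFS, tracking each vertex's parent; an edge to a visited non-parent vertex closes a cycle.
Start from Lia:
visit Lia (parent –)
visit Ben (parent –)
  visit Jon (parent Ben)
    Jon–Ben: parent, skip
    visit Fay (parent Jon)
      visit Gus (parent Fay)
        visit Ivy (parent Gus)
          visit Max (parent Ivy)
            Max–Ivy: parent, skip
          Ivy–Gus: parent, skip
        Gus–Fay: parent, skip
      Fay–Jon: parent, skip
    visit Pia (parent Jon)
      visit Omar (parent Pia)
        visit Eli (parent Omar)
          Eli–Omar: parent, skip
          visit Hana (parent Eli)
            Hana–Eli: parent, skip
        Omar–Pia: parent, skip
        visit Dee (parent Omar)
          Dee–Omar: parent, skip
      visit Nia (parent Pia)
        Nia–Pia: parent, skip
      Pia–Jon: parent, skip
  visit Kai (parent Ben)
    Kai–Ben: parent, skip
visit Ava (parent –)
No non-parent visited neighbor found — the graph is a forest.

No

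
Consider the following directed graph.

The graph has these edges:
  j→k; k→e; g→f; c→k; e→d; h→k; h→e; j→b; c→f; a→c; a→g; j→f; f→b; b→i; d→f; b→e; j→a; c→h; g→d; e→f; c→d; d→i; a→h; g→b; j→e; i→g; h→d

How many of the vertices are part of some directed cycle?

6

A vertex is on a directed cycle iff it belongs to a strongly connected component of size ≥ 2 (or has a self-loop).
The vertices on cycles are {b, d, e, f, g, i} — 6 in total.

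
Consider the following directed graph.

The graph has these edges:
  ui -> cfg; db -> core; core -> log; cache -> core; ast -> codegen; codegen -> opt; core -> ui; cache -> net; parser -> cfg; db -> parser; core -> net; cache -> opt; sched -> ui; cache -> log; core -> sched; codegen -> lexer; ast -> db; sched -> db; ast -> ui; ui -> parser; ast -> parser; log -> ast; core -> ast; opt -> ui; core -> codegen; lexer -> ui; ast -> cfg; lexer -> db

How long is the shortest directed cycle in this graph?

For each vertex v, BFS finds the shortest path from v back to v.
The shortest such closed walk is core → sched → db → core, length 3.

3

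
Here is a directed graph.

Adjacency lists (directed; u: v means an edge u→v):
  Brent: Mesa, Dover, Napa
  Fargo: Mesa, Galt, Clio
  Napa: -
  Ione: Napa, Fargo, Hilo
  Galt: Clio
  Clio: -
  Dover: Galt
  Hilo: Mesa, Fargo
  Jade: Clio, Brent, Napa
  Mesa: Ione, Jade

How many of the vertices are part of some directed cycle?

6

A vertex is on a directed cycle iff it belongs to a strongly connected component of size ≥ 2 (or has a self-loop).
The vertices on cycles are {Hilo, Ione, Jade, Mesa, Brent, Fargo} — 6 in total.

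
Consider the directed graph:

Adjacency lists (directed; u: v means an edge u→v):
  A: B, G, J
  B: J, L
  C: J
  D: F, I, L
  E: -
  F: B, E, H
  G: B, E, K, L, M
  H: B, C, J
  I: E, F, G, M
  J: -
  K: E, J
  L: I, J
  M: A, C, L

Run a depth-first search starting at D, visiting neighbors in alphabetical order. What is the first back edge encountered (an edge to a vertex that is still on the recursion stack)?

DFS from D (visiting neighbors in alphabetical order); mark gray on enter, black on exit:
D gray
  F gray
    B gray
      J gray
      J black
      L gray
        I gray
          E gray
          E black
          I→F: F is gray → back edge
First back edge: I → F.

I->F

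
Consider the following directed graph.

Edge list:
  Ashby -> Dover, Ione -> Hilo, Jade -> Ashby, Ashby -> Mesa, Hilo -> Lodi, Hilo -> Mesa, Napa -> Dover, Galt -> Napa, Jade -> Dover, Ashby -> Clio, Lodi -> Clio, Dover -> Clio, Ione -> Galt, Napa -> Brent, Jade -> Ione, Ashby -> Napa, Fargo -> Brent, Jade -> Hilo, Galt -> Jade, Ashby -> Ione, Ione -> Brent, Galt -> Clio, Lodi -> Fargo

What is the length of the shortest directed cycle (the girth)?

3

For each vertex v, BFS finds the shortest path from v back to v.
The shortest such closed walk is Galt → Jade → Ione → Galt, length 3.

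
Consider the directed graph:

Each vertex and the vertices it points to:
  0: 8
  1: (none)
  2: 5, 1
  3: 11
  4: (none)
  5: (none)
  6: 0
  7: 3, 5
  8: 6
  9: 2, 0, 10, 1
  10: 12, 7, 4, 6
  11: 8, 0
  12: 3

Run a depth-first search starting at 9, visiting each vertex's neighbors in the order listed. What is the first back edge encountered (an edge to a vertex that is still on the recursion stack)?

6→0

DFS from 9 (visiting each vertex's neighbors in the order listed); mark gray on enter, black on exit:
9 gray
  2 gray
    5 gray
    5 black
    1 gray
    1 black
  2 black
  0 gray
    8 gray
      6 gray
        6→0: 0 is gray → back edge
First back edge: 6 → 0.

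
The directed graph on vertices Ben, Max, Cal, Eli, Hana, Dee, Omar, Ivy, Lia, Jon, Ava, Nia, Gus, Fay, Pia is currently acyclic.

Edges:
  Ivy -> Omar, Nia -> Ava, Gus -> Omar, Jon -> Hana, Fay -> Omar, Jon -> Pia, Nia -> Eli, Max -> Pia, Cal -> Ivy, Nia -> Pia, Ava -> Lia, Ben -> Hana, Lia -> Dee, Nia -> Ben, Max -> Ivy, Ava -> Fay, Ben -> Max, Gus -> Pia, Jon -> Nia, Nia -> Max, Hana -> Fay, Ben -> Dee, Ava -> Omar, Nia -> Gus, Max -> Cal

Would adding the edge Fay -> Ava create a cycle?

Yes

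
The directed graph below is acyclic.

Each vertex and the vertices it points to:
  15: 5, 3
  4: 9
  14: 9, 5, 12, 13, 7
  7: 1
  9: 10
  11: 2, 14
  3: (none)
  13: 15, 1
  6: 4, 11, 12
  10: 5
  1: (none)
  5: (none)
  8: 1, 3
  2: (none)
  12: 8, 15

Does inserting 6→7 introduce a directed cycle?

No

Adding 6→7 creates a cycle iff 7 can already reach 6.
Explore from 7: no path reaches 6. The graph stays acyclic.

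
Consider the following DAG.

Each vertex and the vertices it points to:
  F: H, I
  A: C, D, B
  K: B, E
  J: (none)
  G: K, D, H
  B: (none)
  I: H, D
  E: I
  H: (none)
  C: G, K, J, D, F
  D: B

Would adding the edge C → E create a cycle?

Adding C→E creates a cycle iff E can already reach C.
Explore from E: no path reaches C. The graph stays acyclic.

No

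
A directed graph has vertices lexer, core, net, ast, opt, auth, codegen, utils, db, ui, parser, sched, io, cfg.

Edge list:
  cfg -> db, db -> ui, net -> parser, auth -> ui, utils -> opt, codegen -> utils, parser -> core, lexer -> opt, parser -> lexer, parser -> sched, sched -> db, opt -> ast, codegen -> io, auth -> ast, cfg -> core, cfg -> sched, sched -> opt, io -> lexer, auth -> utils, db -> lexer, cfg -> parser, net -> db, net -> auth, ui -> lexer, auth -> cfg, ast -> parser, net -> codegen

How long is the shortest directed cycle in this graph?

For each vertex v, BFS finds the shortest path from v back to v.
The shortest such closed walk is ast → parser → lexer → opt → ast, length 4.

4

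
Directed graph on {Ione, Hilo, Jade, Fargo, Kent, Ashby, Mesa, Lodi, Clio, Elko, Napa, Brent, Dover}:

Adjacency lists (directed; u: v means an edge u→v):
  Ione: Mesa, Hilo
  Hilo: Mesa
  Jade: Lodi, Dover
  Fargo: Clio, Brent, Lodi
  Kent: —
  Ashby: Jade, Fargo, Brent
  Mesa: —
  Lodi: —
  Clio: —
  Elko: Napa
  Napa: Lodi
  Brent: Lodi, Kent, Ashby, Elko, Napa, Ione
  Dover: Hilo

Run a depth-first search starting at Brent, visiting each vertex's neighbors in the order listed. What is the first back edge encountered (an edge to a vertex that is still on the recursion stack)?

DFS from Brent (visiting each vertex's neighbors in the order listed); mark gray on enter, black on exit:
Brent gray
  Lodi gray
  Lodi black
  Kent gray
  Kent black
  Ashby gray
    Jade gray
      Jade→Lodi: Lodi black — skip
      Dover gray
        Hilo gray
          Mesa gray
          Mesa black
        Hilo black
      Dover black
    Jade black
    Fargo gray
      Clio gray
      Clio black
      Fargo→Brent: Brent is gray → back edge
First back edge: Fargo → Brent.

Fargo->Brent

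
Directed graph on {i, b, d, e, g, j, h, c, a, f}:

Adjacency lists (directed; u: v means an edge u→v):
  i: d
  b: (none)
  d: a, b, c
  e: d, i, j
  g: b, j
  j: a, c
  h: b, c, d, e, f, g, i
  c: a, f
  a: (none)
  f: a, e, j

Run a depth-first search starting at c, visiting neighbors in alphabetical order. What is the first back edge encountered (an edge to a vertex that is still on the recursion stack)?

DFS from c (visiting neighbors in alphabetical order); mark gray on enter, black on exit:
c gray
  a gray
  a black
  f gray
    f→a: a black — skip
    e gray
      d gray
        d→a: a black — skip
        b gray
        b black
        d→c: c is gray → back edge
First back edge: d → c.

d->c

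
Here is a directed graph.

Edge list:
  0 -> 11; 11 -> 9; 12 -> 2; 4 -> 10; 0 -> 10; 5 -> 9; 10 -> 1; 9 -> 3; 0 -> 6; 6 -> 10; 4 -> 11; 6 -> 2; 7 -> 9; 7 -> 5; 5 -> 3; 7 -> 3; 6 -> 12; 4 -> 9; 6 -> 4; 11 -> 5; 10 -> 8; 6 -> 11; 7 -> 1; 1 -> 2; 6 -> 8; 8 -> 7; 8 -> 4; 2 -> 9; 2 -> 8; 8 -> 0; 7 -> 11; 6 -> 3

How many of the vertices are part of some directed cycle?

9

A vertex is on a directed cycle iff it belongs to a strongly connected component of size ≥ 2 (or has a self-loop).
The vertices on cycles are {0, 1, 2, 4, 6, 7, 8, 10, 12} — 9 in total.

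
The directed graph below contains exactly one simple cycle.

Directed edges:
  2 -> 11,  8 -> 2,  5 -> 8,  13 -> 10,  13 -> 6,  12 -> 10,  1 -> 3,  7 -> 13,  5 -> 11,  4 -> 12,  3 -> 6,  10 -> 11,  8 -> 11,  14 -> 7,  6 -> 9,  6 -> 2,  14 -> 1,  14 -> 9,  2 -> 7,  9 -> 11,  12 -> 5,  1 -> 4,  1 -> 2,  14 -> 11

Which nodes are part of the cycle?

2, 6, 7, 13

DFS with gray/black marking from 7:
7 gray
  13 gray
    10 gray
      11 gray
      11 black
    10 black
    6 gray
      9 gray
        9→11: 11 black — skip
      9 black
      2 gray
        2→7: 7 is gray → back edge
Back edge closes the cycle 7 → 13 → 6 → 2 → 7; its vertices are {2, 6, 7, 13}.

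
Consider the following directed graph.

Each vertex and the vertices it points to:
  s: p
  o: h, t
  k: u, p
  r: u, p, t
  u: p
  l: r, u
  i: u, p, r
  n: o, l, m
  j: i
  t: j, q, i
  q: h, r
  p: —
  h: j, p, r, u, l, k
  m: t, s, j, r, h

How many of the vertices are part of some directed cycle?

A vertex is on a directed cycle iff it belongs to a strongly connected component of size ≥ 2 (or has a self-loop).
The vertices on cycles are {h, i, j, l, q, r, t} — 7 in total.

7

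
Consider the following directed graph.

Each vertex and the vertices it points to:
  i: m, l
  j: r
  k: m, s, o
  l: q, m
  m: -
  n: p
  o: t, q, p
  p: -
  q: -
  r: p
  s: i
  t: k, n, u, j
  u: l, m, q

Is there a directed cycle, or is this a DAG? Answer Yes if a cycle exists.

DFS with white/gray/black marking, starting from i:
i gray
  m gray
  m black
  l gray
    q gray
    q black
    l→m: m black — skip
  l black
i black
j gray
  r gray
    p gray
    p black
  r black
j black
k gray
  k→m: m black — skip
  s gray
    s→i: i black — skip
  s black
  o gray
    t gray
      t→k: k is gray → back edge
Back edge found, so a cycle exists: k → o → t → k.

Yes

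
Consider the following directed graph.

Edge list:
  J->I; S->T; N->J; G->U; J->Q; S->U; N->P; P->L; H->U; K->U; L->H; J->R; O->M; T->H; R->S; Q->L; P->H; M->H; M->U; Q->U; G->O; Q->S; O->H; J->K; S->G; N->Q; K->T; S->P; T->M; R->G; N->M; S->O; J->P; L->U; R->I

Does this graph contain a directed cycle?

DFS with white/gray/black marking, starting from R:
R gray
  S gray
    T gray
      M gray
        H gray
          U gray
          U black
        H black
        M→U: U black — skip
      M black
      T→H: H black — skip
    T black
    O gray
      O→M: M black — skip
      O→H: H black — skip
    O black
    P gray
      L gray
        L→U: U black — skip
        L→H: H black — skip
      L black
      P→H: H black — skip
    P black
    G gray
      G→U: U black — skip
      G→O: O black — skip
    G black
    S→U: U black — skip
  S black
  R→G: G black — skip
  I gray
  I black
R black
N gray
  Q gray
    Q→L: L black — skip
    Q→S: S black — skip
    Q→U: U black — skip
  Q black
  J gray
    J→R: R black — skip
    J→I: I black — skip
    K gray
      K→U: U black — skip
      K→T: T black — skip
    K black
    J→Q: Q black — skip
    J→P: P black — skip
  J black
  N→M: M black — skip
  N→P: P black — skip
N black
Every edge goes to a white or black vertex — no back edge, so the graph is acyclic.

No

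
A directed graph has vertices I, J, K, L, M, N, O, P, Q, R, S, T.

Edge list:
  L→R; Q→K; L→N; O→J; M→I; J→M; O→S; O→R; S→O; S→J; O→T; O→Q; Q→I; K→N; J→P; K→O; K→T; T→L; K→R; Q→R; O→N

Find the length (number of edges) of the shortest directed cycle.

2

For each vertex v, BFS finds the shortest path from v back to v.
The shortest such closed walk is O → S → O, length 2.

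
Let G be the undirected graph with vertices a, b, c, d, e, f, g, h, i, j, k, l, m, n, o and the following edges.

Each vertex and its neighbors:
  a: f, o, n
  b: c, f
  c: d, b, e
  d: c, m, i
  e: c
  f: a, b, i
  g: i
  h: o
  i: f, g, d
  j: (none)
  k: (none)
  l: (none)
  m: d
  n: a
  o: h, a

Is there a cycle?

Yes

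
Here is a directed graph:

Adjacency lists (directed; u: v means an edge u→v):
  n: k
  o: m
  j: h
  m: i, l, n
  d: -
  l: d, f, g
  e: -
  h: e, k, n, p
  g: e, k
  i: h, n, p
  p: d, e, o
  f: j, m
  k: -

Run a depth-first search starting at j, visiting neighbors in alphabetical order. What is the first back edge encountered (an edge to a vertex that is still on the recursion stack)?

DFS from j (visiting neighbors in alphabetical order); mark gray on enter, black on exit:
j gray
  h gray
    e gray
    e black
    k gray
    k black
    n gray
      n→k: k black — skip
    n black
    p gray
      d gray
      d black
      p→e: e black — skip
      o gray
        m gray
          i gray
            i→h: h is gray → back edge
First back edge: i → h.

i→h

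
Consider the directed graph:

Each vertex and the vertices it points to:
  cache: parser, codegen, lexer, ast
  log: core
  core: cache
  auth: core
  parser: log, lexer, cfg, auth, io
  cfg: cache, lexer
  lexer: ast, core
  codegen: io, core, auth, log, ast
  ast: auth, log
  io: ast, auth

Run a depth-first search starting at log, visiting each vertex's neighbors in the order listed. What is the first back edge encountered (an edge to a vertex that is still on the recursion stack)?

parser->log

DFS from log (visiting each vertex's neighbors in the order listed); mark gray on enter, black on exit:
log gray
  core gray
    cache gray
      parser gray
        parser→log: log is gray → back edge
First back edge: parser → log.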